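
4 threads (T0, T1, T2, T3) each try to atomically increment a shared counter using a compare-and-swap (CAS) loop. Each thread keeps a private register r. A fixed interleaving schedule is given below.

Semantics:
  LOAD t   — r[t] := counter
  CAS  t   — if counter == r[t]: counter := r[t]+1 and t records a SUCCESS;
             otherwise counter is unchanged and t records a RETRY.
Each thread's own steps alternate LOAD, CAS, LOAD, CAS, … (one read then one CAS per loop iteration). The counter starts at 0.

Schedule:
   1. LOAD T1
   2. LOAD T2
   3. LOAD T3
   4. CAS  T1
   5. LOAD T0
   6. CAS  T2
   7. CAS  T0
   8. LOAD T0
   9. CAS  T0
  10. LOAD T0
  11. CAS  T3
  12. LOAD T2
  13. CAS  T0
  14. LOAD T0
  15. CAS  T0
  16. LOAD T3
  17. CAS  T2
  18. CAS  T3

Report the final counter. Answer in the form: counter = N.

#1 T1 reads 0
#2 T2 reads 0
#3 T3 reads 0
#4 T1 CAS(0→1) writes; counter now 1
#5 T0 reads 1
#6 T2 CAS(0→1) fails; counter now 1
#7 T0 CAS(1→2) writes; counter now 2
#8 T0 reads 2
#9 T0 CAS(2→3) writes; counter now 3
#10 T0 reads 3
#11 T3 CAS(0→1) fails; counter now 3
#12 T2 reads 3
#13 T0 CAS(3→4) writes; counter now 4
#14 T0 reads 4
#15 T0 CAS(4→5) writes; counter now 5
#16 T3 reads 5
#17 T2 CAS(3→4) fails; counter now 5
#18 T3 CAS(5→6) writes; counter now 6

counter = 6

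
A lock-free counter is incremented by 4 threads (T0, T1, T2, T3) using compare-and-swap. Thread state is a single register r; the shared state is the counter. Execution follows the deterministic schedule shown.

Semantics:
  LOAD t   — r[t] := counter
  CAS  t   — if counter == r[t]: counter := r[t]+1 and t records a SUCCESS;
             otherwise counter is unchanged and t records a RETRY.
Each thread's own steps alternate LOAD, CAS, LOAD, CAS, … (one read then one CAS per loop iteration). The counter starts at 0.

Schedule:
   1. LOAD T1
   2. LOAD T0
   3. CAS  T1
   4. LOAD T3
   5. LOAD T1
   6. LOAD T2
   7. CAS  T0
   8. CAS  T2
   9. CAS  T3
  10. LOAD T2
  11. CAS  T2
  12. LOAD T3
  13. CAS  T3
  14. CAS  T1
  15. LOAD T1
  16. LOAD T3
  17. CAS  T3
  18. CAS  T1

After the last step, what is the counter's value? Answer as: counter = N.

counter = 5

   1) LOAD T1:  M=0  r_T1=0
   2) LOAD T0:  M=0  r_T0=0
   3) CAS  T1:  M=1  r_T1=0 ✓
   4) LOAD T3:  M=1  r_T3=1
   5) LOAD T1:  M=1  r_T1=1
   6) LOAD T2:  M=1  r_T2=1
   7) CAS  T0:  M=1  r_T0=0 ✗
   8) CAS  T2:  M=2  r_T2=1 ✓
   9) CAS  T3:  M=2  r_T3=1 ✗
  10) LOAD T2:  M=2  r_T2=2
  11) CAS  T2:  M=3  r_T2=2 ✓
  12) LOAD T3:  M=3  r_T3=3
  13) CAS  T3:  M=4  r_T3=3 ✓
  14) CAS  T1:  M=4  r_T1=1 ✗
  15) LOAD T1:  M=4  r_T1=4
  16) LOAD T3:  M=4  r_T3=4
  17) CAS  T3:  M=5  r_T3=4 ✓
  18) CAS  T1:  M=5  r_T1=4 ✗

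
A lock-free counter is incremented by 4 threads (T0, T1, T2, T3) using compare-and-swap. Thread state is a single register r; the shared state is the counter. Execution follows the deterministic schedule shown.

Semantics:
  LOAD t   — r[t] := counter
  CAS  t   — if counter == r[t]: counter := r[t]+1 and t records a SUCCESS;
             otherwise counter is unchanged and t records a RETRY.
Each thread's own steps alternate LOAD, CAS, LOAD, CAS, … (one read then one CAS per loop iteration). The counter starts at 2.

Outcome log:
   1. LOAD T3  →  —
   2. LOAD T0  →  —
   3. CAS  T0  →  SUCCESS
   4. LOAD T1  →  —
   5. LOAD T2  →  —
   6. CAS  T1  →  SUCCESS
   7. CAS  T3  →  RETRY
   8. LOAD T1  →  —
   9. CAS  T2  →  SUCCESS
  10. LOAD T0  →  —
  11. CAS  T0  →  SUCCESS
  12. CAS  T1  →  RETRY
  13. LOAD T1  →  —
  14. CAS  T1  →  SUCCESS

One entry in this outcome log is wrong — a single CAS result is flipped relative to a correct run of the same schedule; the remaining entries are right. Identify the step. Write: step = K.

step = 9

Re-executing:
1. LOAD T3 → mem=2 r[T3]=2 [LOAD]
2. LOAD T0 → mem=2 r[T0]=2 [LOAD]
3. CAS T0 → mem=3 r[T0]=2 [OK]
4. LOAD T1 → mem=3 r[T1]=3 [LOAD]
5. LOAD T2 → mem=3 r[T2]=3 [LOAD]
6. CAS T1 → mem=4 r[T1]=3 [OK]
7. CAS T3 → mem=4 r[T3]=2 [RETRY]
8. LOAD T1 → mem=4 r[T1]=4 [LOAD]
9. CAS T2 → mem=4 r[T2]=3 [RETRY]
10. LOAD T0 → mem=4 r[T0]=4 [LOAD]
11. CAS T0 → mem=5 r[T0]=4 [OK]
12. CAS T1 → mem=5 r[T1]=4 [RETRY]
13. LOAD T1 → mem=5 r[T1]=5 [LOAD]
14. CAS T1 → mem=6 r[T1]=5 [OK]
Mismatch at 9.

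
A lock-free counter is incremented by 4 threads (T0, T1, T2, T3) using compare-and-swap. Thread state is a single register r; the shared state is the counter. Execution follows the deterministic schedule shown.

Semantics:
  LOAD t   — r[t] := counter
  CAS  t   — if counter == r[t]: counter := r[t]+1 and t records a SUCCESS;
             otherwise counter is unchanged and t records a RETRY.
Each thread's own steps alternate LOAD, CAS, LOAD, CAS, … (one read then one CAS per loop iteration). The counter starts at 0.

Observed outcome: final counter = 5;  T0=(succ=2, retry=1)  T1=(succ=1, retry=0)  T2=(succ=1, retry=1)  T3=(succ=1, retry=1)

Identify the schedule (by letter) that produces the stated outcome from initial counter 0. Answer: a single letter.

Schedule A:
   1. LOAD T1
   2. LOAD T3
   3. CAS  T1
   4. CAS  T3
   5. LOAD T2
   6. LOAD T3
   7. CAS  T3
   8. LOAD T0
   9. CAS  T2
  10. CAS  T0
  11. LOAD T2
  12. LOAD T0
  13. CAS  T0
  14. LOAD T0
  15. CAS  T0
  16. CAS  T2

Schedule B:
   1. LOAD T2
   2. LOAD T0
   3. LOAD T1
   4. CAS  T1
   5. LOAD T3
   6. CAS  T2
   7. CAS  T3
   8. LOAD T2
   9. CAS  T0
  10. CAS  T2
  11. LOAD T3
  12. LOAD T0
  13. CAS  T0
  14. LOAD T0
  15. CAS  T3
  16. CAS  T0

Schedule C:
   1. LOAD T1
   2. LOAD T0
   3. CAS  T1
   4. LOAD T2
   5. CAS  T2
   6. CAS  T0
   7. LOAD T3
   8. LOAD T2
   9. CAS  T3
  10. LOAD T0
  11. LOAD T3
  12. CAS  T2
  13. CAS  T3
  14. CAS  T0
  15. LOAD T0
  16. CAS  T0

B

Run B:
   1) LOAD T2:  M=0  r_T2=0
   2) LOAD T0:  M=0  r_T0=0
   3) LOAD T1:  M=0  r_T1=0
   4) CAS  T1:  M=1  r_T1=0 ✓
   5) LOAD T3:  M=1  r_T3=1
   6) CAS  T2:  M=1  r_T2=0 ✗
   7) CAS  T3:  M=2  r_T3=1 ✓
   8) LOAD T2:  M=2  r_T2=2
   9) CAS  T0:  M=2  r_T0=0 ✗
  10) CAS  T2:  M=3  r_T2=2 ✓
  11) LOAD T3:  M=3  r_T3=3
  12) LOAD T0:  M=3  r_T0=3
  13) CAS  T0:  M=4  r_T0=3 ✓
  14) LOAD T0:  M=4  r_T0=4
  15) CAS  T3:  M=4  r_T3=3 ✗
  16) CAS  T0:  M=5  r_T0=4 ✓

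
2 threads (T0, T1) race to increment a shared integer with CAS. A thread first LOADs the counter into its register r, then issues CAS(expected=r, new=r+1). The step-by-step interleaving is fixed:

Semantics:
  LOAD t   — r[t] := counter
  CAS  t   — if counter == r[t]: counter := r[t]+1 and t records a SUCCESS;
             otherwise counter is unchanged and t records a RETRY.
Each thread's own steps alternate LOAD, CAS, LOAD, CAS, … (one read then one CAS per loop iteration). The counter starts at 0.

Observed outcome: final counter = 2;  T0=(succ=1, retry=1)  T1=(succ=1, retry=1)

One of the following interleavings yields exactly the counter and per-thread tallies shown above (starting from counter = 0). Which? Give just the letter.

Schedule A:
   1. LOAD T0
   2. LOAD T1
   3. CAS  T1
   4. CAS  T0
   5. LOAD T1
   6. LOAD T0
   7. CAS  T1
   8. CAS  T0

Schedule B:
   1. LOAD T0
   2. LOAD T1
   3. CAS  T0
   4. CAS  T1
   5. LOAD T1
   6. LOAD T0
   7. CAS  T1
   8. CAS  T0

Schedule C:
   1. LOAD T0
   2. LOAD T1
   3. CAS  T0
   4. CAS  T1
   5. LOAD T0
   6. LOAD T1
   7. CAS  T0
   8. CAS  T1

Run B:
#1 T0 reads 0
#2 T1 reads 0
#3 T0 CAS(0→1) writes; counter now 1
#4 T1 CAS(0→1) fails; counter now 1
#5 T1 reads 1
#6 T0 reads 1
#7 T1 CAS(1→2) writes; counter now 2
#8 T0 CAS(1→2) fails; counter now 2

B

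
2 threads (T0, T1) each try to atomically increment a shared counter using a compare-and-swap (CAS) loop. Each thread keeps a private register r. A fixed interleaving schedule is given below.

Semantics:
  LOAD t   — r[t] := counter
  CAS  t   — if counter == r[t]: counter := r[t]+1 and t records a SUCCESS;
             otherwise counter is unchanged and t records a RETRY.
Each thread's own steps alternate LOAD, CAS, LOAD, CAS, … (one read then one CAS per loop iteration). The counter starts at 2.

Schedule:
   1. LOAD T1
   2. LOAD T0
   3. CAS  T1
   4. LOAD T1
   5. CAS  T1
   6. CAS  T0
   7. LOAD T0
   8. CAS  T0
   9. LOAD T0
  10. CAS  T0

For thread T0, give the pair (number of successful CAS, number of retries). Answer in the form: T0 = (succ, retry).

T0 = (2, 1)

   1) LOAD T1:  M=2  r_T1=2
   2) LOAD T0:  M=2  r_T0=2
   3) CAS  T1:  M=3  r_T1=2 ✓
   4) LOAD T1:  M=3  r_T1=3
   5) CAS  T1:  M=4  r_T1=3 ✓
   6) CAS  T0:  M=4  r_T0=2 ✗
   7) LOAD T0:  M=4  r_T0=4
   8) CAS  T0:  M=5  r_T0=4 ✓
   9) LOAD T0:  M=5  r_T0=5
  10) CAS  T0:  M=6  r_T0=5 ✓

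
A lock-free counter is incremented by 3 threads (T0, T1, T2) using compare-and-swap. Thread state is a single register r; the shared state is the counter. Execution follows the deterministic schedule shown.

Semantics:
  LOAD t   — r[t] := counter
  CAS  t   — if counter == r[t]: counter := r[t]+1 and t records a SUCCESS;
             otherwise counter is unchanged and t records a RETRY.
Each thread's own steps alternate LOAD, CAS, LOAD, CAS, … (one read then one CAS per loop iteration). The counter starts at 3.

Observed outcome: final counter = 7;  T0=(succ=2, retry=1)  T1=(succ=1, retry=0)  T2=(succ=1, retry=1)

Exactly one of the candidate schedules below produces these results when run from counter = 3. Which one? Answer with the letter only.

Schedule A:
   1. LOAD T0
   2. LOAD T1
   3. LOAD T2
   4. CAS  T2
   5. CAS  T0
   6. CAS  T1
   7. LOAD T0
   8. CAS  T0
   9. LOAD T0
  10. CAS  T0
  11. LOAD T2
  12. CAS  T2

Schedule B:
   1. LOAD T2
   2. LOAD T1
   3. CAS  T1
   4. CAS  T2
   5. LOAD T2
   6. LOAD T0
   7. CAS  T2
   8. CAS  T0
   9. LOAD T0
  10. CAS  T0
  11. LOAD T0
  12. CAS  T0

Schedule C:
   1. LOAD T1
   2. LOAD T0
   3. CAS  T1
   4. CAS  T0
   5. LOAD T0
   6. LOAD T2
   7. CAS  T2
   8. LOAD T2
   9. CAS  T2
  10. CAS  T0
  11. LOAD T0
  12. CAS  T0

Simulating candidate B:
T2 LOAD — after: cnt=3, r=3 — load
T1 LOAD — after: cnt=3, r=3 — load
T1 CAS — after: cnt=4, r=3 — ok
T2 CAS — after: cnt=4, r=3 — retry
T2 LOAD — after: cnt=4, r=4 — load
T0 LOAD — after: cnt=4, r=4 — load
T2 CAS — after: cnt=5, r=4 — ok
T0 CAS — after: cnt=5, r=4 — retry
T0 LOAD — after: cnt=5, r=5 — load
T0 CAS — after: cnt=6, r=5 — ok
T0 LOAD — after: cnt=6, r=6 — load
T0 CAS — after: cnt=7, r=6 — ok

B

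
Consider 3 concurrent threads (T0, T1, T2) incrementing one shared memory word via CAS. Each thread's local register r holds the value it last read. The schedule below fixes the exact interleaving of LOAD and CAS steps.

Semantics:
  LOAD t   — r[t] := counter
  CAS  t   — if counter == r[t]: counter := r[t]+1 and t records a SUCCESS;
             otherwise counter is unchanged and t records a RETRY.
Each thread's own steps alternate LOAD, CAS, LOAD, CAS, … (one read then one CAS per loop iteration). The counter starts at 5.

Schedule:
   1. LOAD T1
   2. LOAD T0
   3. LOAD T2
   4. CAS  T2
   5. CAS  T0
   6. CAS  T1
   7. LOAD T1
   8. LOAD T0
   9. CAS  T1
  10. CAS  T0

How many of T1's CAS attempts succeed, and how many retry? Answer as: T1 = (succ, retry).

#1 T1 reads 5
#2 T0 reads 5
#3 T2 reads 5
#4 T2 CAS(5→6) writes; counter now 6
#5 T0 CAS(5→6) fails; counter now 6
#6 T1 CAS(5→6) fails; counter now 6
#7 T1 reads 6
#8 T0 reads 6
#9 T1 CAS(6→7) writes; counter now 7
#10 T0 CAS(6→7) fails; counter now 7

T1 = (1, 1)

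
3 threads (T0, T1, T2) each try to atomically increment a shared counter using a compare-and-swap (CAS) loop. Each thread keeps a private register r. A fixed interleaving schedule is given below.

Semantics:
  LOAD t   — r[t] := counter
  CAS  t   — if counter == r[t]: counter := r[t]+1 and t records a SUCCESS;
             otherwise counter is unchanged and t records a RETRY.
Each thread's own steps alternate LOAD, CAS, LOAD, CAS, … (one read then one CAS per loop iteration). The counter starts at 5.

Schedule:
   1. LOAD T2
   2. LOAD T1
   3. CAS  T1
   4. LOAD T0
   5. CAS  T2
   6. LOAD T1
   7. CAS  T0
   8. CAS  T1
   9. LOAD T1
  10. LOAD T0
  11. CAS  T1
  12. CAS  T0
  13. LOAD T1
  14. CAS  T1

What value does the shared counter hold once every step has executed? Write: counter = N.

counter = 9

T2 LOAD — after: cnt=5, r=5 — load
T1 LOAD — after: cnt=5, r=5 — load
T1 CAS — after: cnt=6, r=5 — ok
T0 LOAD — after: cnt=6, r=6 — load
T2 CAS — after: cnt=6, r=5 — retry
T1 LOAD — after: cnt=6, r=6 — load
T0 CAS — after: cnt=7, r=6 — ok
T1 CAS — after: cnt=7, r=6 — retry
T1 LOAD — after: cnt=7, r=7 — load
T0 LOAD — after: cnt=7, r=7 — load
T1 CAS — after: cnt=8, r=7 — ok
T0 CAS — after: cnt=8, r=7 — retry
T1 LOAD — after: cnt=8, r=8 — load
T1 CAS — after: cnt=9, r=8 — ok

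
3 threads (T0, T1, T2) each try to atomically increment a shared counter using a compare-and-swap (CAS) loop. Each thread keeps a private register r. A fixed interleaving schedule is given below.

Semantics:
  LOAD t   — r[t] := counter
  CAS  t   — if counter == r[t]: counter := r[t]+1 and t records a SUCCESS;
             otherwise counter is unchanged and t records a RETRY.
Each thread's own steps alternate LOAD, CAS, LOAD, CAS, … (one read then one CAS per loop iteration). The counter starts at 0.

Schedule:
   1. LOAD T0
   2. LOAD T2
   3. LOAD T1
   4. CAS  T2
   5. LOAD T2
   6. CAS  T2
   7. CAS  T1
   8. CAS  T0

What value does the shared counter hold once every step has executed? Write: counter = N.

#1 T0 reads 0
#2 T2 reads 0
#3 T1 reads 0
#4 T2 CAS(0→1) writes; counter now 1
#5 T2 reads 1
#6 T2 CAS(1→2) writes; counter now 2
#7 T1 CAS(0→1) fails; counter now 2
#8 T0 CAS(0→1) fails; counter now 2

counter = 2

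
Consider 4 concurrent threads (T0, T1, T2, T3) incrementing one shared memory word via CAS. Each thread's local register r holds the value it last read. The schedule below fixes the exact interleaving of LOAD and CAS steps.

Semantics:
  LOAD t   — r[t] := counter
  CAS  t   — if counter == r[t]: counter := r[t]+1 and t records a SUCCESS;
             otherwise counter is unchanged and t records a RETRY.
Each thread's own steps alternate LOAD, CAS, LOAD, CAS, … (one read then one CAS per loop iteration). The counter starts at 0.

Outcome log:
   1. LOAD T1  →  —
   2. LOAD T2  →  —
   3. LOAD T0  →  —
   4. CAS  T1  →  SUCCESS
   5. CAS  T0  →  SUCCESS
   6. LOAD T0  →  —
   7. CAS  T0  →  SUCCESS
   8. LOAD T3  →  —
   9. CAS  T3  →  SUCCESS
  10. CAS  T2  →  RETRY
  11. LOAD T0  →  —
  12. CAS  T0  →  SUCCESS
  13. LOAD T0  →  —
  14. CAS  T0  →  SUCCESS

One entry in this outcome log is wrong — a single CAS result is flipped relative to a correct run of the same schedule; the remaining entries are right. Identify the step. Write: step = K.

Reference trace:
[1] T1.load  rd  (counter 0, T1.r 0)
[2] T2.load  rd  (counter 0, T2.r 0)
[3] T0.load  rd  (counter 0, T0.r 0)
[4] T1.cas  hit  (counter 1, T1.r 0)
[5] T0.cas  miss  (counter 1, T0.r 0)
[6] T0.load  rd  (counter 1, T0.r 1)
[7] T0.cas  hit  (counter 2, T0.r 1)
[8] T3.load  rd  (counter 2, T3.r 2)
[9] T3.cas  hit  (counter 3, T3.r 2)
[10] T2.cas  miss  (counter 3, T2.r 0)
[11] T0.load  rd  (counter 3, T0.r 3)
[12] T0.cas  hit  (counter 4, T0.r 3)
[13] T0.load  rd  (counter 4, T0.r 4)
[14] T0.cas  hit  (counter 5, T0.r 4)
Mismatch at 5.

step = 5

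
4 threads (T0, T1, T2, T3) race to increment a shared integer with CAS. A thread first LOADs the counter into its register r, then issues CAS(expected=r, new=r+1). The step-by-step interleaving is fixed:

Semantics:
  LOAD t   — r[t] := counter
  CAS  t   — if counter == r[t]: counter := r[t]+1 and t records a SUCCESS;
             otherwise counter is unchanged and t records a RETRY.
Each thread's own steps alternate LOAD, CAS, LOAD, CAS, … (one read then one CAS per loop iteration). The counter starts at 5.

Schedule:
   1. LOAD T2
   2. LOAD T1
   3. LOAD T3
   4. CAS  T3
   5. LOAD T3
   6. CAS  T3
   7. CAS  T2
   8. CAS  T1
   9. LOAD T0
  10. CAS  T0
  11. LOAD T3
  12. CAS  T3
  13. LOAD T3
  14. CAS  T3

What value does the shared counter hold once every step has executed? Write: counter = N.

step 1: T2 LOAD ⇒ load; ctr=5 reg=5
step 2: T1 LOAD ⇒ load; ctr=5 reg=5
step 3: T3 LOAD ⇒ load; ctr=5 reg=5
step 4: T3 CAS ⇒ ok; ctr=6 reg=5
step 5: T3 LOAD ⇒ load; ctr=6 reg=6
step 6: T3 CAS ⇒ ok; ctr=7 reg=6
step 7: T2 CAS ⇒ retry; ctr=7 reg=5
step 8: T1 CAS ⇒ retry; ctr=7 reg=5
step 9: T0 LOAD ⇒ load; ctr=7 reg=7
step 10: T0 CAS ⇒ ok; ctr=8 reg=7
step 11: T3 LOAD ⇒ load; ctr=8 reg=8
step 12: T3 CAS ⇒ ok; ctr=9 reg=8
step 13: T3 LOAD ⇒ load; ctr=9 reg=9
step 14: T3 CAS ⇒ ok; ctr=10 reg=9

counter = 10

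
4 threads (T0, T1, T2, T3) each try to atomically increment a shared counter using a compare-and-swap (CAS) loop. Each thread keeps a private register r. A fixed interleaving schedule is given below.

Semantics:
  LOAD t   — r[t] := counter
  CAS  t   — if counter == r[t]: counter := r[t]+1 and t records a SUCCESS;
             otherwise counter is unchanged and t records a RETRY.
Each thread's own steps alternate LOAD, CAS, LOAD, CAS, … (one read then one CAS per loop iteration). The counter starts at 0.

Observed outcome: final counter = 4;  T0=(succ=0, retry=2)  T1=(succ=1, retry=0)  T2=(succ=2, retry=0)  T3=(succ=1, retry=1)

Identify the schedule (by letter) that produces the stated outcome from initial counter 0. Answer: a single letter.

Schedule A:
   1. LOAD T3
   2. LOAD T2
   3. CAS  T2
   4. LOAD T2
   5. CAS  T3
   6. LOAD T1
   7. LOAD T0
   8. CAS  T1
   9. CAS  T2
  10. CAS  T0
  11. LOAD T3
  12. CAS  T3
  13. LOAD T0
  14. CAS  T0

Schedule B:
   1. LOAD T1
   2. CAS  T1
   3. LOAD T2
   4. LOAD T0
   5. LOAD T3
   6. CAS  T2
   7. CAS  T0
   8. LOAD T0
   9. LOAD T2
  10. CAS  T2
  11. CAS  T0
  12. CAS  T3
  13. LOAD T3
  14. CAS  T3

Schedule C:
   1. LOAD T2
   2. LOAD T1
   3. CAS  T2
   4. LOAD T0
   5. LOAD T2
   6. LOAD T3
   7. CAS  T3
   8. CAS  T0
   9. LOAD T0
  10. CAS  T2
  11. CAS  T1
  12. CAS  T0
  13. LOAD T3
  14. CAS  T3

Simulating candidate B:
1. LOAD T1 → mem=0 r[T1]=0 [LOAD]
2. CAS T1 → mem=1 r[T1]=0 [OK]
3. LOAD T2 → mem=1 r[T2]=1 [LOAD]
4. LOAD T0 → mem=1 r[T0]=1 [LOAD]
5. LOAD T3 → mem=1 r[T3]=1 [LOAD]
6. CAS T2 → mem=2 r[T2]=1 [OK]
7. CAS T0 → mem=2 r[T0]=1 [RETRY]
8. LOAD T0 → mem=2 r[T0]=2 [LOAD]
9. LOAD T2 → mem=2 r[T2]=2 [LOAD]
10. CAS T2 → mem=3 r[T2]=2 [OK]
11. CAS T0 → mem=3 r[T0]=2 [RETRY]
12. CAS T3 → mem=3 r[T3]=1 [RETRY]
13. LOAD T3 → mem=3 r[T3]=3 [LOAD]
14. CAS T3 → mem=4 r[T3]=3 [OK]

B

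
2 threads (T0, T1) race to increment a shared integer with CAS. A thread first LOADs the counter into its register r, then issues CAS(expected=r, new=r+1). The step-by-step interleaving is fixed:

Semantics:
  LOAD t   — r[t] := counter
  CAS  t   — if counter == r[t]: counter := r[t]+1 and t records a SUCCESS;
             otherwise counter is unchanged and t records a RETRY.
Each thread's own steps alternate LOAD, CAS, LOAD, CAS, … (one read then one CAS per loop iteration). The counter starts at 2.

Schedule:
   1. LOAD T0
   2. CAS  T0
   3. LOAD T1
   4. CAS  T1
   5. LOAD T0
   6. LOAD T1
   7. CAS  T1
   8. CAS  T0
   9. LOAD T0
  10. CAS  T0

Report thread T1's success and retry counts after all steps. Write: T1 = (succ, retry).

#1 T0 reads 2
#2 T0 CAS(2→3) writes; counter now 3
#3 T1 reads 3
#4 T1 CAS(3→4) writes; counter now 4
#5 T0 reads 4
#6 T1 reads 4
#7 T1 CAS(4→5) writes; counter now 5
#8 T0 CAS(4→5) fails; counter now 5
#9 T0 reads 5
#10 T0 CAS(5→6) writes; counter now 6

T1 = (2, 0)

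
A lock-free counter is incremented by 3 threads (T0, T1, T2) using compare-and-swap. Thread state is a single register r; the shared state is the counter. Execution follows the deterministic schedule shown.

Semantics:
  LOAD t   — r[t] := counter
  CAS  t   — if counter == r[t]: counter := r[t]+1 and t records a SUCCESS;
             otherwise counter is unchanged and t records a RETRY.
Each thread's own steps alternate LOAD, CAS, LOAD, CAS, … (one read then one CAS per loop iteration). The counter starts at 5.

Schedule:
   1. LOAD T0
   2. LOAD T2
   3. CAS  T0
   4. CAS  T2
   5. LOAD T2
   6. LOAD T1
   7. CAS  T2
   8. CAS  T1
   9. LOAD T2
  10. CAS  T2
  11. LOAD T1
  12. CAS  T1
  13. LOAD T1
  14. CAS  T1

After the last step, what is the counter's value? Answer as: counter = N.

counter = 10

   1) LOAD T0:  M=5  r_T0=5
   2) LOAD T2:  M=5  r_T2=5
   3) CAS  T0:  M=6  r_T0=5 ✓
   4) CAS  T2:  M=6  r_T2=5 ✗
   5) LOAD T2:  M=6  r_T2=6
   6) LOAD T1:  M=6  r_T1=6
   7) CAS  T2:  M=7  r_T2=6 ✓
   8) CAS  T1:  M=7  r_T1=6 ✗
   9) LOAD T2:  M=7  r_T2=7
  10) CAS  T2:  M=8  r_T2=7 ✓
  11) LOAD T1:  M=8  r_T1=8
  12) CAS  T1:  M=9  r_T1=8 ✓
  13) LOAD T1:  M=9  r_T1=9
  14) CAS  T1:  M=10  r_T1=9 ✓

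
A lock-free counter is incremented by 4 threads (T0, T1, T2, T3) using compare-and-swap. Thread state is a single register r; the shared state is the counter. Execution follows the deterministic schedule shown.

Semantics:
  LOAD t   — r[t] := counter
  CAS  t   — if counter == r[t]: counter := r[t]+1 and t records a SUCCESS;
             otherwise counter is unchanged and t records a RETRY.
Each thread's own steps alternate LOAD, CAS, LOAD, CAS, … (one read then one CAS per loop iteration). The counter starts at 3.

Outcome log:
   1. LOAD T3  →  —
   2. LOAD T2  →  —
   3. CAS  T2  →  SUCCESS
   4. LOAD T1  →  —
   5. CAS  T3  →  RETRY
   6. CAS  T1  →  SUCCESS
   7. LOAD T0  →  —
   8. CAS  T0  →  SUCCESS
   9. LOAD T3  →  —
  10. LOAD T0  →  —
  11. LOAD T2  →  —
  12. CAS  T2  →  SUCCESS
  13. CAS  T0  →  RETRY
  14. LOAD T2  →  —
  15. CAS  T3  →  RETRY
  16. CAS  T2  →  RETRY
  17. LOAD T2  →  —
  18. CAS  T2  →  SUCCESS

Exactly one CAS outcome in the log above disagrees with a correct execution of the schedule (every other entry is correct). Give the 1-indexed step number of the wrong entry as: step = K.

Correct run:
T3 LOAD — after: cnt=3, r=3 — load
T2 LOAD — after: cnt=3, r=3 — load
T2 CAS — after: cnt=4, r=3 — ok
T1 LOAD — after: cnt=4, r=4 — load
T3 CAS — after: cnt=4, r=3 — retry
T1 CAS — after: cnt=5, r=4 — ok
T0 LOAD — after: cnt=5, r=5 — load
T0 CAS — after: cnt=6, r=5 — ok
T3 LOAD — after: cnt=6, r=6 — load
T0 LOAD — after: cnt=6, r=6 — load
T2 LOAD — after: cnt=6, r=6 — load
T2 CAS — after: cnt=7, r=6 — ok
T0 CAS — after: cnt=7, r=6 — retry
T2 LOAD — after: cnt=7, r=7 — load
T3 CAS — after: cnt=7, r=6 — retry
T2 CAS — after: cnt=8, r=7 — ok
T2 LOAD — after: cnt=8, r=8 — load
T2 CAS — after: cnt=9, r=8 — ok
Mismatch at 16.

step = 16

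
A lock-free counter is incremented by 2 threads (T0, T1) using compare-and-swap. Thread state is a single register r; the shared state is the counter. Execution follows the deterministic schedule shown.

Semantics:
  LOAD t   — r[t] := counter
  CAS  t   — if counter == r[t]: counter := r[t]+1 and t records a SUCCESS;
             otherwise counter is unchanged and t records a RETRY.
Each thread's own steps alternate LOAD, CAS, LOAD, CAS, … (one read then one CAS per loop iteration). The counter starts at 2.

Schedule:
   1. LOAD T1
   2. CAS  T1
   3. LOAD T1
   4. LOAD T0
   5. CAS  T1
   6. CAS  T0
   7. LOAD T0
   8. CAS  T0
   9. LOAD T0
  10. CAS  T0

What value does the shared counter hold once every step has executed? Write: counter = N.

counter = 6

1. LOAD T1 → mem=2 r[T1]=2 [LOAD]
2. CAS T1 → mem=3 r[T1]=2 [OK]
3. LOAD T1 → mem=3 r[T1]=3 [LOAD]
4. LOAD T0 → mem=3 r[T0]=3 [LOAD]
5. CAS T1 → mem=4 r[T1]=3 [OK]
6. CAS T0 → mem=4 r[T0]=3 [RETRY]
7. LOAD T0 → mem=4 r[T0]=4 [LOAD]
8. CAS T0 → mem=5 r[T0]=4 [OK]
9. LOAD T0 → mem=5 r[T0]=5 [LOAD]
10. CAS T0 → mem=6 r[T0]=5 [OK]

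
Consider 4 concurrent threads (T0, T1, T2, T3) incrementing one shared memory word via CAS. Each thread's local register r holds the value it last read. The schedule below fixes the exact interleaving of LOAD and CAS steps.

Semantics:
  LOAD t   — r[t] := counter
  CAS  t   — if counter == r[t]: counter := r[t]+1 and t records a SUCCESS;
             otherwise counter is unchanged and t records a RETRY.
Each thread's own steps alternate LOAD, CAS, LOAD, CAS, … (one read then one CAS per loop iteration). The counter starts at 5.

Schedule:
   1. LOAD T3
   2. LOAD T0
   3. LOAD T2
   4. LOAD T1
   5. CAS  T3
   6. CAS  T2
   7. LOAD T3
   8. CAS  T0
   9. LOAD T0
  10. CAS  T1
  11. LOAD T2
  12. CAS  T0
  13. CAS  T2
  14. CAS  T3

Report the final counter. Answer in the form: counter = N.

counter = 7

   1) LOAD T3:  M=5  r_T3=5
   2) LOAD T0:  M=5  r_T0=5
   3) LOAD T2:  M=5  r_T2=5
   4) LOAD T1:  M=5  r_T1=5
   5) CAS  T3:  M=6  r_T3=5 ✓
   6) CAS  T2:  M=6  r_T2=5 ✗
   7) LOAD T3:  M=6  r_T3=6
   8) CAS  T0:  M=6  r_T0=5 ✗
   9) LOAD T0:  M=6  r_T0=6
  10) CAS  T1:  M=6  r_T1=5 ✗
  11) LOAD T2:  M=6  r_T2=6
  12) CAS  T0:  M=7  r_T0=6 ✓
  13) CAS  T2:  M=7  r_T2=6 ✗
  14) CAS  T3:  M=7  r_T3=6 ✗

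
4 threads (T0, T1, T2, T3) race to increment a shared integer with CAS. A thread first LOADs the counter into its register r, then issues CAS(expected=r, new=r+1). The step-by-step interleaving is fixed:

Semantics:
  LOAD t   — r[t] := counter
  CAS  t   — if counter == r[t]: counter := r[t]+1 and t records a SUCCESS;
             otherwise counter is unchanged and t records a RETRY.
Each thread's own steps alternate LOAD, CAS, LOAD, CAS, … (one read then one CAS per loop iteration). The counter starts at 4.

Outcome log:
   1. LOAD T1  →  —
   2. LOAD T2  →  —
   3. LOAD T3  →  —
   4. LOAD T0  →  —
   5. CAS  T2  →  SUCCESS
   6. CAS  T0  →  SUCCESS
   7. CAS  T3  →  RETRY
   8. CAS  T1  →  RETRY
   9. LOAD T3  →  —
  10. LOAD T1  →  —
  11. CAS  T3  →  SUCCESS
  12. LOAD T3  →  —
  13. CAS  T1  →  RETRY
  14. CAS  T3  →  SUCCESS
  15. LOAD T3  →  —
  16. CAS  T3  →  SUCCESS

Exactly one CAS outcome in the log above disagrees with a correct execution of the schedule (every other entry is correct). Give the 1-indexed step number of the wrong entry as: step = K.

step = 6

Reference trace:
1. LOAD T1 → mem=4 r[T1]=4 [LOAD]
2. LOAD T2 → mem=4 r[T2]=4 [LOAD]
3. LOAD T3 → mem=4 r[T3]=4 [LOAD]
4. LOAD T0 → mem=4 r[T0]=4 [LOAD]
5. CAS T2 → mem=5 r[T2]=4 [OK]
6. CAS T0 → mem=5 r[T0]=4 [RETRY]
7. CAS T3 → mem=5 r[T3]=4 [RETRY]
8. CAS T1 → mem=5 r[T1]=4 [RETRY]
9. LOAD T3 → mem=5 r[T3]=5 [LOAD]
10. LOAD T1 → mem=5 r[T1]=5 [LOAD]
11. CAS T3 → mem=6 r[T3]=5 [OK]
12. LOAD T3 → mem=6 r[T3]=6 [LOAD]
13. CAS T1 → mem=6 r[T1]=5 [RETRY]
14. CAS T3 → mem=7 r[T3]=6 [OK]
15. LOAD T3 → mem=7 r[T3]=7 [LOAD]
16. CAS T3 → mem=8 r[T3]=7 [OK]
Mismatch at 6.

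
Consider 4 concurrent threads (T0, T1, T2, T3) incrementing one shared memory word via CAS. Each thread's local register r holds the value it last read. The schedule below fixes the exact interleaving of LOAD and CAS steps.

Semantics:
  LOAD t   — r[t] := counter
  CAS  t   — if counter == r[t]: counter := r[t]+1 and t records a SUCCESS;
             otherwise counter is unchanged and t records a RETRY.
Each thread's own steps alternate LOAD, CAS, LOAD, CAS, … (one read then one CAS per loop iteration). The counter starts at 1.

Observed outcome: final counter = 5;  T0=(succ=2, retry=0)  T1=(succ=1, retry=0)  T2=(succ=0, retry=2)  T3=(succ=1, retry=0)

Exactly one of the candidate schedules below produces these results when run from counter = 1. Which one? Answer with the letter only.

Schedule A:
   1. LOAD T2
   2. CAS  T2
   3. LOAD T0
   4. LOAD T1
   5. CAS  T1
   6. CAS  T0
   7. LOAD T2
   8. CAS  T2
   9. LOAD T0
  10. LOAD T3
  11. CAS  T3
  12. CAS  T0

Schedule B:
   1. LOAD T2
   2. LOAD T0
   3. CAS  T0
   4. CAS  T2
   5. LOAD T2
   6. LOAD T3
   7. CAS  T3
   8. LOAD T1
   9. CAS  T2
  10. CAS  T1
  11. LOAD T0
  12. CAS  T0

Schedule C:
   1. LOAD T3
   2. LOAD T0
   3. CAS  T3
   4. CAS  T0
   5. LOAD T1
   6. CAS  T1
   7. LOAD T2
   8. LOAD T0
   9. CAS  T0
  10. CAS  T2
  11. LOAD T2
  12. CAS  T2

Simulating candidate B:
#1 T2 reads 1
#2 T0 reads 1
#3 T0 CAS(1→2) writes; counter now 2
#4 T2 CAS(1→2) fails; counter now 2
#5 T2 reads 2
#6 T3 reads 2
#7 T3 CAS(2→3) writes; counter now 3
#8 T1 reads 3
#9 T2 CAS(2→3) fails; counter now 3
#10 T1 CAS(3→4) writes; counter now 4
#11 T0 reads 4
#12 T0 CAS(4→5) writes; counter now 5

B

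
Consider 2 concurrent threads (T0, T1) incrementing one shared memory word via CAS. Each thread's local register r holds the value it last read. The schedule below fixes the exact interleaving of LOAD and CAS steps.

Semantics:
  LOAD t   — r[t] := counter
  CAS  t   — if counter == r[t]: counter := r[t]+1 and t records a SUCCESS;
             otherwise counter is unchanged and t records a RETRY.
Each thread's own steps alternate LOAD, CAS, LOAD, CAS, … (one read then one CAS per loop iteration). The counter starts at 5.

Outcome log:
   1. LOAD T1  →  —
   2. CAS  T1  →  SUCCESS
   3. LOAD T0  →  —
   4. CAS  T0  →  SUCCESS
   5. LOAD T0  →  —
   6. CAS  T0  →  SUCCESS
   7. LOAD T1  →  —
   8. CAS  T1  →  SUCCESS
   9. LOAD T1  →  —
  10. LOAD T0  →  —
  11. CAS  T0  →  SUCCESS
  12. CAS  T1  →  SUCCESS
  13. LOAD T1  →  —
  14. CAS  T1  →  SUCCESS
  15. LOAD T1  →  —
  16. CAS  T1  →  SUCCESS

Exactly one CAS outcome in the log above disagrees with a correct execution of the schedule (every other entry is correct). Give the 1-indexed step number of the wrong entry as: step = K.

step = 12

Correct run:
1. LOAD T1 → mem=5 r[T1]=5 [LOAD]
2. CAS T1 → mem=6 r[T1]=5 [OK]
3. LOAD T0 → mem=6 r[T0]=6 [LOAD]
4. CAS T0 → mem=7 r[T0]=6 [OK]
5. LOAD T0 → mem=7 r[T0]=7 [LOAD]
6. CAS T0 → mem=8 r[T0]=7 [OK]
7. LOAD T1 → mem=8 r[T1]=8 [LOAD]
8. CAS T1 → mem=9 r[T1]=8 [OK]
9. LOAD T1 → mem=9 r[T1]=9 [LOAD]
10. LOAD T0 → mem=9 r[T0]=9 [LOAD]
11. CAS T0 → mem=10 r[T0]=9 [OK]
12. CAS T1 → mem=10 r[T1]=9 [RETRY]
13. LOAD T1 → mem=10 r[T1]=10 [LOAD]
14. CAS T1 → mem=11 r[T1]=10 [OK]
15. LOAD T1 → mem=11 r[T1]=11 [LOAD]
16. CAS T1 → mem=12 r[T1]=11 [OK]
Flip is step 12.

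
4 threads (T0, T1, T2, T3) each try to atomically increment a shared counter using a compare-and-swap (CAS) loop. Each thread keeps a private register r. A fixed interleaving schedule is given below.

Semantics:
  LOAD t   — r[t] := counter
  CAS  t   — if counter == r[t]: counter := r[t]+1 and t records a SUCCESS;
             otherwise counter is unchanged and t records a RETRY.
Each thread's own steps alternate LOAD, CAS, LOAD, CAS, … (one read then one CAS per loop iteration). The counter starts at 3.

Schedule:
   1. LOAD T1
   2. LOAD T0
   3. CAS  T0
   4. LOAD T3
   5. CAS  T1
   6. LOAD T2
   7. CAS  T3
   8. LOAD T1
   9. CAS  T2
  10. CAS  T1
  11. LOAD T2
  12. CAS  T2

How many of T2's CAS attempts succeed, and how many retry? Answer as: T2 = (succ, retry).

step 1: T1 LOAD ⇒ load; ctr=3 reg=3
step 2: T0 LOAD ⇒ load; ctr=3 reg=3
step 3: T0 CAS ⇒ ok; ctr=4 reg=3
step 4: T3 LOAD ⇒ load; ctr=4 reg=4
step 5: T1 CAS ⇒ retry; ctr=4 reg=3
step 6: T2 LOAD ⇒ load; ctr=4 reg=4
step 7: T3 CAS ⇒ ok; ctr=5 reg=4
step 8: T1 LOAD ⇒ load; ctr=5 reg=5
step 9: T2 CAS ⇒ retry; ctr=5 reg=4
step 10: T1 CAS ⇒ ok; ctr=6 reg=5
step 11: T2 LOAD ⇒ load; ctr=6 reg=6
step 12: T2 CAS ⇒ ok; ctr=7 reg=6

T2 = (1, 1)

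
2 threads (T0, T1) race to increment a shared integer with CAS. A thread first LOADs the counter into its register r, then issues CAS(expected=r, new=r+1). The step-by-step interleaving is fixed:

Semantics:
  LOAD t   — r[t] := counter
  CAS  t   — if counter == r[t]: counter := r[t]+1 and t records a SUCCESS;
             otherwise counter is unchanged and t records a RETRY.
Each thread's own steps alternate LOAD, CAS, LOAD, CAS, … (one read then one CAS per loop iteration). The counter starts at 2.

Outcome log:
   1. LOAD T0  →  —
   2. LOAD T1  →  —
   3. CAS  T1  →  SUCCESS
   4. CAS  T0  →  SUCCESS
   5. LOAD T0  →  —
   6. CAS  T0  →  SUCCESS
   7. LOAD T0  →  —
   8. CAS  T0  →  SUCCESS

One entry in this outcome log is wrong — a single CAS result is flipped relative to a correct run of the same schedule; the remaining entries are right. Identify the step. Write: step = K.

Re-executing:
   1) LOAD T0:  M=2  r_T0=2
   2) LOAD T1:  M=2  r_T1=2
   3) CAS  T1:  M=3  r_T1=2 ✓
   4) CAS  T0:  M=3  r_T0=2 ✗
   5) LOAD T0:  M=3  r_T0=3
   6) CAS  T0:  M=4  r_T0=3 ✓
   7) LOAD T0:  M=4  r_T0=4
   8) CAS  T0:  M=5  r_T0=4 ✓
Flip is step 4.

step = 4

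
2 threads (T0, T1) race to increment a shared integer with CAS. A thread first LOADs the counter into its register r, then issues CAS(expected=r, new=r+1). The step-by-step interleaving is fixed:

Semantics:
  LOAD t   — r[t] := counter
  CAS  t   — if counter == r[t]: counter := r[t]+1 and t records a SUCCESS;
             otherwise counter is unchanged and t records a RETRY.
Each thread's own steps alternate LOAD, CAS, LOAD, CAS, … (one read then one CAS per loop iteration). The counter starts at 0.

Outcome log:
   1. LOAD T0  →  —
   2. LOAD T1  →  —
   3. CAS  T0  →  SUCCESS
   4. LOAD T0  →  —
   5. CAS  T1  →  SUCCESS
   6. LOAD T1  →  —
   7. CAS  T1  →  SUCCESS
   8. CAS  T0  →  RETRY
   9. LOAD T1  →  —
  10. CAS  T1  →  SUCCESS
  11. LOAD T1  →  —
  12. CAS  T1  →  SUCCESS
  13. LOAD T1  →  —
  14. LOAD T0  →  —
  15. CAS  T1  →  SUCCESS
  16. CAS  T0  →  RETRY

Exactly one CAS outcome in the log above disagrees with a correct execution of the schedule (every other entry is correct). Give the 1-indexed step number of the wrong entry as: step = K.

step = 5

Re-executing:
step 1: T0 LOAD ⇒ load; ctr=0 reg=0
step 2: T1 LOAD ⇒ load; ctr=0 reg=0
step 3: T0 CAS ⇒ ok; ctr=1 reg=0
step 4: T0 LOAD ⇒ load; ctr=1 reg=1
step 5: T1 CAS ⇒ retry; ctr=1 reg=0
step 6: T1 LOAD ⇒ load; ctr=1 reg=1
step 7: T1 CAS ⇒ ok; ctr=2 reg=1
step 8: T0 CAS ⇒ retry; ctr=2 reg=1
step 9: T1 LOAD ⇒ load; ctr=2 reg=2
step 10: T1 CAS ⇒ ok; ctr=3 reg=2
step 11: T1 LOAD ⇒ load; ctr=3 reg=3
step 12: T1 CAS ⇒ ok; ctr=4 reg=3
step 13: T1 LOAD ⇒ load; ctr=4 reg=4
step 14: T0 LOAD ⇒ load; ctr=4 reg=4
step 15: T1 CAS ⇒ ok; ctr=5 reg=4
step 16: T0 CAS ⇒ retry; ctr=5 reg=4
Flip is step 5.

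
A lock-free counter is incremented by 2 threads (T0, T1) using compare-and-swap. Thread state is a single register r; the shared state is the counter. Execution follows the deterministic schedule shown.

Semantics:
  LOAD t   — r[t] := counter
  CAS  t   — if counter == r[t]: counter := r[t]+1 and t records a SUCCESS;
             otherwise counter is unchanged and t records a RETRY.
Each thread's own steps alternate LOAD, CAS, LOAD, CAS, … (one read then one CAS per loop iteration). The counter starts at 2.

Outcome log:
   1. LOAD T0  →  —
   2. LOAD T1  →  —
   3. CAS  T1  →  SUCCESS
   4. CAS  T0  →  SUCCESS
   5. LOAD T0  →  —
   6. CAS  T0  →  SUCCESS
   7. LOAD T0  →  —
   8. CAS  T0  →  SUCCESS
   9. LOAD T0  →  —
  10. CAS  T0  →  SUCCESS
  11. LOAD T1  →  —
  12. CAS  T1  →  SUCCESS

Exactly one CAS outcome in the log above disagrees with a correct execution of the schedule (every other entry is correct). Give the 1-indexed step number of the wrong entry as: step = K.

Re-executing:
   1) LOAD T0:  M=2  r_T0=2
   2) LOAD T1:  M=2  r_T1=2
   3) CAS  T1:  M=3  r_T1=2 ✓
   4) CAS  T0:  M=3  r_T0=2 ✗
   5) LOAD T0:  M=3  r_T0=3
   6) CAS  T0:  M=4  r_T0=3 ✓
   7) LOAD T0:  M=4  r_T0=4
   8) CAS  T0:  M=5  r_T0=4 ✓
   9) LOAD T0:  M=5  r_T0=5
  10) CAS  T0:  M=6  r_T0=5 ✓
  11) LOAD T1:  M=6  r_T1=6
  12) CAS  T1:  M=7  r_T1=6 ✓
Mismatch at 4.

step = 4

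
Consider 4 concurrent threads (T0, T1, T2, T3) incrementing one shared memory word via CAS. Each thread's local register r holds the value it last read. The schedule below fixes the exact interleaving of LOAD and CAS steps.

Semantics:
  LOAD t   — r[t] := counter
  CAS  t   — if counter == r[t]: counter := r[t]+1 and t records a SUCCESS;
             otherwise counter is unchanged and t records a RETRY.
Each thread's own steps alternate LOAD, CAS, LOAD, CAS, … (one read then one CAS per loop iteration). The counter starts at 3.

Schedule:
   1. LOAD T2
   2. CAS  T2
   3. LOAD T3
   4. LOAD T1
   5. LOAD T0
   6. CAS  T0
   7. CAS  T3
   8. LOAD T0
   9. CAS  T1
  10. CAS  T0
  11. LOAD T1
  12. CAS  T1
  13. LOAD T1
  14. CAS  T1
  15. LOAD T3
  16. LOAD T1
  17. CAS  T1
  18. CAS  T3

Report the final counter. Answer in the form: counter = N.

counter = 9

1. LOAD T2 → mem=3 r[T2]=3 [LOAD]
2. CAS T2 → mem=4 r[T2]=3 [OK]
3. LOAD T3 → mem=4 r[T3]=4 [LOAD]
4. LOAD T1 → mem=4 r[T1]=4 [LOAD]
5. LOAD T0 → mem=4 r[T0]=4 [LOAD]
6. CAS T0 → mem=5 r[T0]=4 [OK]
7. CAS T3 → mem=5 r[T3]=4 [RETRY]
8. LOAD T0 → mem=5 r[T0]=5 [LOAD]
9. CAS T1 → mem=5 r[T1]=4 [RETRY]
10. CAS T0 → mem=6 r[T0]=5 [OK]
11. LOAD T1 → mem=6 r[T1]=6 [LOAD]
12. CAS T1 → mem=7 r[T1]=6 [OK]
13. LOAD T1 → mem=7 r[T1]=7 [LOAD]
14. CAS T1 → mem=8 r[T1]=7 [OK]
15. LOAD T3 → mem=8 r[T3]=8 [LOAD]
16. LOAD T1 → mem=8 r[T1]=8 [LOAD]
17. CAS T1 → mem=9 r[T1]=8 [OK]
18. CAS T3 → mem=9 r[T3]=8 [RETRY]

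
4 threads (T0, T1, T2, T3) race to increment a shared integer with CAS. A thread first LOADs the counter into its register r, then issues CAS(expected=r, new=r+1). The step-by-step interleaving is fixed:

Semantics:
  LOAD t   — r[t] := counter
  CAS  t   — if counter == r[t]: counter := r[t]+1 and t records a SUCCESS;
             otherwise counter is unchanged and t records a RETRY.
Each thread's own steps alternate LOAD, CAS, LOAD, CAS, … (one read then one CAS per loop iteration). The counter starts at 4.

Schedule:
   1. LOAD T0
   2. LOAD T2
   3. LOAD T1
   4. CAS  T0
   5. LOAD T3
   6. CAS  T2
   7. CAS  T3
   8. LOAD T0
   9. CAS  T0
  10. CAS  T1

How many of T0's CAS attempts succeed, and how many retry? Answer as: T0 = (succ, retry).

T0 LOAD — after: cnt=4, r=4 — load
T2 LOAD — after: cnt=4, r=4 — load
T1 LOAD — after: cnt=4, r=4 — load
T0 CAS — after: cnt=5, r=4 — ok
T3 LOAD — after: cnt=5, r=5 — load
T2 CAS — after: cnt=5, r=4 — retry
T3 CAS — after: cnt=6, r=5 — ok
T0 LOAD — after: cnt=6, r=6 — load
T0 CAS — after: cnt=7, r=6 — ok
T1 CAS — after: cnt=7, r=4 — retry

T0 = (2, 0)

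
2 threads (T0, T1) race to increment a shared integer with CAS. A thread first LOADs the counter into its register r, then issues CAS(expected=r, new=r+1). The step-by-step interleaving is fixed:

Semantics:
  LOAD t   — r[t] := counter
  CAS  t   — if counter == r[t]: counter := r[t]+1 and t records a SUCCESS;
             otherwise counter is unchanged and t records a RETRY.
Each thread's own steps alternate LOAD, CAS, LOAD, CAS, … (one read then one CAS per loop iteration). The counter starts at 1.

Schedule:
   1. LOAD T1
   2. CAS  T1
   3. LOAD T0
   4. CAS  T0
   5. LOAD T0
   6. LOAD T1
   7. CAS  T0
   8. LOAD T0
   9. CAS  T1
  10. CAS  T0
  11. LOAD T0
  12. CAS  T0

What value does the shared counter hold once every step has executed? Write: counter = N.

T1 LOAD — after: cnt=1, r=1 — load
T1 CAS — after: cnt=2, r=1 — ok
T0 LOAD — after: cnt=2, r=2 — load
T0 CAS — after: cnt=3, r=2 — ok
T0 LOAD — after: cnt=3, r=3 — load
T1 LOAD — after: cnt=3, r=3 — load
T0 CAS — after: cnt=4, r=3 — ok
T0 LOAD — after: cnt=4, r=4 — load
T1 CAS — after: cnt=4, r=3 — retry
T0 CAS — after: cnt=5, r=4 — ok
T0 LOAD — after: cnt=5, r=5 — load
T0 CAS — after: cnt=6, r=5 — ok

counter = 6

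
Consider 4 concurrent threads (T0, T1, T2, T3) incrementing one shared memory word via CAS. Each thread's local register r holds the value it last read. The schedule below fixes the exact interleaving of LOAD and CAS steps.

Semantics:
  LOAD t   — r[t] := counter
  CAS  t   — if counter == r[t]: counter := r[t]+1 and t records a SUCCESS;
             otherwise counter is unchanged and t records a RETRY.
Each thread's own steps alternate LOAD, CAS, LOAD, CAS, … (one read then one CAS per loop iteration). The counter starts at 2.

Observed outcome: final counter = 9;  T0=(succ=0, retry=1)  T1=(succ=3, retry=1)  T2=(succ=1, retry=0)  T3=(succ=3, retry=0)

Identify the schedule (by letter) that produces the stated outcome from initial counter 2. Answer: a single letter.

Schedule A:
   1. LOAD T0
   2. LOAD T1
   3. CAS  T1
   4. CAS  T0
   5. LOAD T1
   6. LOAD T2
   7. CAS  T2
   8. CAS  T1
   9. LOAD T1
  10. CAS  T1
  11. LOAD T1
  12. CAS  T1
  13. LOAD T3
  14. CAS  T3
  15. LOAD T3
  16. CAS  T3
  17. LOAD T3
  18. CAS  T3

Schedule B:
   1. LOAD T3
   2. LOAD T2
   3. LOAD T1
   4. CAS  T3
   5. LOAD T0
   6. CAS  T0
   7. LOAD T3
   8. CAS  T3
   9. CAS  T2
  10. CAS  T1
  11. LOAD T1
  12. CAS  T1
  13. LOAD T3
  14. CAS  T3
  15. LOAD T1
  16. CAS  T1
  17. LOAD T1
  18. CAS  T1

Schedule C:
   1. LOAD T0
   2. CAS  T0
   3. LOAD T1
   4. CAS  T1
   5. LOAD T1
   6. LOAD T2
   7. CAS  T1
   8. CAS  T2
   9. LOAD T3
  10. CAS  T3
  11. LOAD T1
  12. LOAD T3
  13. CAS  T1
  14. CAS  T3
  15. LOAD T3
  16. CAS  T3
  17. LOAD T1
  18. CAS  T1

A

Run A:
#1 T0 reads 2
#2 T1 reads 2
#3 T1 CAS(2→3) writes; counter now 3
#4 T0 CAS(2→3) fails; counter now 3
#5 T1 reads 3
#6 T2 reads 3
#7 T2 CAS(3→4) writes; counter now 4
#8 T1 CAS(3→4) fails; counter now 4
#9 T1 reads 4
#10 T1 CAS(4→5) writes; counter now 5
#11 T1 reads 5
#12 T1 CAS(5→6) writes; counter now 6
#13 T3 reads 6
#14 T3 CAS(6→7) writes; counter now 7
#15 T3 reads 7
#16 T3 CAS(7→8) writes; counter now 8
#17 T3 reads 8
#18 T3 CAS(8→9) writes; counter now 9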